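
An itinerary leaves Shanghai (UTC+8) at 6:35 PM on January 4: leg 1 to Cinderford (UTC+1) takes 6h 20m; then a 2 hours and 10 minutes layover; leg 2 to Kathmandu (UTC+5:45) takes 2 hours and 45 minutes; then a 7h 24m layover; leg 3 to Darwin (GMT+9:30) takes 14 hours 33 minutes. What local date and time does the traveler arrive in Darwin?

5:17 AM on January 6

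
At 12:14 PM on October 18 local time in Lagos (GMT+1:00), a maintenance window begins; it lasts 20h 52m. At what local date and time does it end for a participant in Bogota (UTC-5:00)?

Convert start to UTC: 12:14 PM − 1:00 = 11:14 AM UTC on Oct 18.
Add 20 hours 52 minutes duration → 8:06 AM UTC (Oct 19).
Bogota is UTC−5:00, so local end time = 8:06 AM − 5:00 = 3:06 AM on Oct 19.

3:06 AM on October 19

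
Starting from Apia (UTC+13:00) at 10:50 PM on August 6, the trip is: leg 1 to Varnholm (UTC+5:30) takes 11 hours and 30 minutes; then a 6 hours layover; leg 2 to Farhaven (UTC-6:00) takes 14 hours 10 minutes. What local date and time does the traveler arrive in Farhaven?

Convert departure to UTC: 10:50 PM − 13:00 = 9:50 AM UTC on Aug 6.
Add 11 hours 30 minutes leg 1 → 9:20 PM UTC.
Add 6 hours layover in Varnholm → 3:20 AM UTC (Aug 7).
Add 14 hours 10 minutes leg 2 → 5:30 PM UTC.
Farhaven is UTC−6:00, so local arrival = 5:30 PM − 6:00 = 11:30 AM on Aug 7.

11:30 AM on August 7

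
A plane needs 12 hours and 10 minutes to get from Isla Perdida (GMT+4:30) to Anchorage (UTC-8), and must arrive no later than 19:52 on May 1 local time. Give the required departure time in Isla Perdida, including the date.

20:12 on May 1

Target arrival in UTC: 19:52 + 8:00 = 03:52 on May 2.
Subtract 12 hours and 10 minutes → departure 15:42 UTC on May 1.
Isla Perdida is UTC+4:30: 15:42 + 4:30 = 20:12 on May 1.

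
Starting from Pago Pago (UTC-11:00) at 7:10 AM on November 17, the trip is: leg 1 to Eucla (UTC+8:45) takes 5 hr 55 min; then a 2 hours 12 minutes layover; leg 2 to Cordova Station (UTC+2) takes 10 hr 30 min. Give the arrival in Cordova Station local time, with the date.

2:47 PM on November 18

Convert departure to UTC: 7:10 AM + 11:00 = 6:10 PM UTC on Nov 17.
Add 5 hours 55 minutes leg 1 → 12:05 AM UTC (Nov 18).
Add 2 hours 12 minutes layover in Eucla → 2:17 AM UTC.
Add 10 hours 30 minutes leg 2 → 12:47 PM UTC.
Cordova Station is UTC+2:00, so local arrival = 12:47 PM + 2:00 = 2:47 PM on Nov 18.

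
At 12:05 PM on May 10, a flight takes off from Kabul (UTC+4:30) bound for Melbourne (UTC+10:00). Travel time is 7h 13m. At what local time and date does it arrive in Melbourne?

12:48 AM on May 11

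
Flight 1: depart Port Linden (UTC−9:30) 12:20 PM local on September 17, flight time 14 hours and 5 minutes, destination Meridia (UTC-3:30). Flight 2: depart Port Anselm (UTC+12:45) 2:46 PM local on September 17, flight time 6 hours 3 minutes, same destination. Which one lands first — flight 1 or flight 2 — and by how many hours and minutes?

Flight 1 in UTC: 12:20 PM + 9:30 = 9:50 PM on Sep 17.
+14 hours 5 minutes → arrive 11:55 AM UTC on Sep 18.
Flight 2 in UTC: 2:46 PM − 12:45 = 2:01 AM on Sep 17.
+6 hours and 3 minutes → arrive 8:04 AM UTC on Sep 17.
Flight 2 lands earlier by 27 hours 51 minutes.

the second, by 27 hours 51 minutes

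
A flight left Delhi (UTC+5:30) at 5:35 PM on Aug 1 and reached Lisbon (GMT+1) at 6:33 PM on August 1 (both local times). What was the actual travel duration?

Departure in UTC: 5:35 PM − 5:30 = 12:05 PM on Aug 1.
Arrival in UTC: 6:33 PM − 1:00 = 5:33 PM on Aug 1.
Elapsed = 5:33 PM − 12:05 PM = 5 hours 28 minutes.

5 hours 28 minutes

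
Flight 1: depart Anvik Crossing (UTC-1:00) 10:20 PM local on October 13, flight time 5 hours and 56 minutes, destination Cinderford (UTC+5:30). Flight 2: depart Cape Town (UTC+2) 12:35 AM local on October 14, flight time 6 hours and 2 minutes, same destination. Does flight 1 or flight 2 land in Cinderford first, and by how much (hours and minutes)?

the second, by 39 minutes

Flight 1 in UTC: 10:20 PM + 1:00 = 11:20 PM on Oct 13.
+5 hours and 56 minutes → arrive 5:16 AM UTC on Oct 14.
Flight 2 in UTC: 12:35 AM − 2:00 = 10:35 PM on Oct 13.
+6 hours and 2 minutes → arrive 4:37 AM UTC on Oct 14.
Flight 2 lands earlier by 39 minutes.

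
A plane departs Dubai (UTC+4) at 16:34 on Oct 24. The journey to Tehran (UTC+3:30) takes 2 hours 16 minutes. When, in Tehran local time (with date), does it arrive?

18:20 on October 24

Convert departure to UTC: 16:34 − 4:00 = 12:34 UTC on Oct 24.
Add 2 hours and 16 minutes travel time → 14:50 UTC.
Tehran is UTC+3:30, so local arrival = 14:50 + 3:30 = 18:20 on Oct 24.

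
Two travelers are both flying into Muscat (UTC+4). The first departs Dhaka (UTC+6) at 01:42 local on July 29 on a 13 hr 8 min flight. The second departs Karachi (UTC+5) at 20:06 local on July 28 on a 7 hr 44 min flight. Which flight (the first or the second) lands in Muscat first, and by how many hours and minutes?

Flight 1 in UTC: 01:42 − 6:00 = 19:42 on Jul 28.
+13 hours 8 minutes → arrive 08:50 UTC on Jul 29.
Flight 2 in UTC: 20:06 − 5:00 = 15:06 on Jul 28.
+7 hours 44 minutes → arrive 22:50 UTC on Jul 28.
Flight 2 lands earlier by 10 hours.

the second, by 10 hours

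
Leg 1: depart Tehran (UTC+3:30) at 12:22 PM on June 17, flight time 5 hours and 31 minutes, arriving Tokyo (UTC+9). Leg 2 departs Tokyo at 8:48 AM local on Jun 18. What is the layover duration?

9 hours 25 minutes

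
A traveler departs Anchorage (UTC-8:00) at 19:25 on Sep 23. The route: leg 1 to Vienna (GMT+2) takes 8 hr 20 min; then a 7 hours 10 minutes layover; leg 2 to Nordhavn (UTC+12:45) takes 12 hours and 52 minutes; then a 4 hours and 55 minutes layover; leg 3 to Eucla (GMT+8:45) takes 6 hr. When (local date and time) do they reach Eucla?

Convert departure to UTC: 19:25 + 8:00 = 03:25 UTC on Sep 24.
Add 8 hours 20 minutes leg 1 → 11:45 UTC.
Add 7 hours and 10 minutes layover in Vienna → 18:55 UTC.
Add 12 hours 52 minutes leg 2 → 07:47 UTC (Sep 25).
Add 4 hours 55 minutes layover in Nordhavn → 12:42 UTC.
Add 6 hours leg 3 → 18:42 UTC.
Eucla is UTC+8:45, so local arrival = 18:42 + 8:45 = 03:27 on Sep 26.

03:27 on September 26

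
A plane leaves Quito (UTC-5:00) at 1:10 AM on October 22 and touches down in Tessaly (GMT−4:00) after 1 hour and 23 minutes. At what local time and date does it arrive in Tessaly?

Tessaly is 1:00 ahead of Quito.
After 1 hour and 23 minutes it is 2:33 AM in Quito.
Shift by the zone difference: 2:33 AM + 1:00 = 3:33 AM on Oct 22 in Tessaly.

3:33 AM on October 22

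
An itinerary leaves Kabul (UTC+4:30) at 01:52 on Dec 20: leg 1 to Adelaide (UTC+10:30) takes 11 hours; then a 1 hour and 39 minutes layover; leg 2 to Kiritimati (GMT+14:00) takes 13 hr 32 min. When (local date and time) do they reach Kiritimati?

Convert departure to UTC: 01:52 − 4:30 = 21:22 UTC on Dec 19.
Add 11 hours leg 1 → 08:22 UTC (Dec 20).
Add 1 hour 39 minutes layover in Adelaide → 10:01 UTC.
Add 13 hours and 32 minutes leg 2 → 23:33 UTC.
Kiritimati is UTC+14:00, so local arrival = 23:33 + 14:00 = 13:33 on Dec 21.

13:33 on December 21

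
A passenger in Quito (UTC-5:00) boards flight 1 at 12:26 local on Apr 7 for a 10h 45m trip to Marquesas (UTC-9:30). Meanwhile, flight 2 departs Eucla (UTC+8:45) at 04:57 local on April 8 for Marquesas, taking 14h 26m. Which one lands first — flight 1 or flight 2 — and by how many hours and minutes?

Flight 1 in UTC: 12:26 + 5:00 = 17:26 on Apr 7.
+10 hours 45 minutes → arrive 04:11 UTC on Apr 8.
Flight 2 in UTC: 04:57 − 8:45 = 20:12 on Apr 7.
+14 hours and 26 minutes → arrive 10:38 UTC on Apr 8.
Flight 1 lands earlier by 6 hours 27 minutes.

the first, by 6 hours 27 minutes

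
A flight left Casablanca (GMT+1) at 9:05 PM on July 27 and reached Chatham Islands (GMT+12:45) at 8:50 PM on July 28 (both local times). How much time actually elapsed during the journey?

12 hours

Departure in UTC: 9:05 PM − 1:00 = 8:05 PM on Jul 27.
Arrival in UTC: 8:50 PM − 12:45 = 8:05 AM on Jul 28.
Elapsed = 8:05 AM − 8:05 PM (+1 day) = 12 hours.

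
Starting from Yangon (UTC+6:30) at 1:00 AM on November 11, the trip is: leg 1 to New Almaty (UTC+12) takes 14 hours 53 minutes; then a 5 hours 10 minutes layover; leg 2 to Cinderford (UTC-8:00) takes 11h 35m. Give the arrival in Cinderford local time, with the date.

Convert departure to UTC: 1:00 AM − 6:30 = 6:30 PM UTC on Nov 10.
Add 14 hours and 53 minutes leg 1 → 9:23 AM UTC (Nov 11).
Add 5 hours and 10 minutes layover in New Almaty → 2:33 PM UTC.
Add 11 hours and 35 minutes leg 2 → 2:08 AM UTC (Nov 12).
Cinderford is UTC−8:00, so local arrival = 2:08 AM − 8:00 = 6:08 PM on Nov 11.

6:08 PM on November 11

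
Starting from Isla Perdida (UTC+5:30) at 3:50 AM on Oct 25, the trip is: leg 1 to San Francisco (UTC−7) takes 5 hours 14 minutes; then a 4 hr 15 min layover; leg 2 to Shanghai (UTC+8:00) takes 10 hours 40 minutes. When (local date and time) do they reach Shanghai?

2:29 AM on October 26

Convert departure to UTC: 3:50 AM − 5:30 = 10:20 PM UTC on Oct 24.
Add 5 hours 14 minutes leg 1 → 3:34 AM UTC (Oct 25).
Add 4 hours and 15 minutes layover in San Francisco → 7:49 AM UTC.
Add 10 hours and 40 minutes leg 2 → 6:29 PM UTC.
Shanghai is UTC+8:00, so local arrival = 6:29 PM + 8:00 = 2:29 AM on Oct 26.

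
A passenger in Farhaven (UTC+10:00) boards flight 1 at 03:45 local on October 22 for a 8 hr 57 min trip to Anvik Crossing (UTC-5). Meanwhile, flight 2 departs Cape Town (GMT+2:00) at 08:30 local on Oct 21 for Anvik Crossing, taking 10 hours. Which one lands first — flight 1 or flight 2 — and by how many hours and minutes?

the second, by 10 hours 12 minutes

Flight 1 in UTC: 03:45 − 10:00 = 17:45 on Oct 21.
+8 hours and 57 minutes → arrive 02:42 UTC on Oct 22.
Flight 2 in UTC: 08:30 − 2:00 = 06:30 on Oct 21.
+10 hours → arrive 16:30 UTC on Oct 21.
Flight 2 lands earlier by 10 hours 12 minutes.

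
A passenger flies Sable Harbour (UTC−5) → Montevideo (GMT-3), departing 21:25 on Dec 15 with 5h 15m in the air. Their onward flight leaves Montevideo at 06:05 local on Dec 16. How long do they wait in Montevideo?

1 hour 25 minutes

Convert departure to UTC: 21:25 + 5:00 = 02:25 UTC on Dec 16.
Add 5 hours 15 minutes flight time → 07:40 UTC.
Montevideo is UTC−3:00, so local arrival = 07:40 − 3:00 = 04:40 on Dec 16.
Layover = 06:05 − 04:40 = 1 hour 25 minutes.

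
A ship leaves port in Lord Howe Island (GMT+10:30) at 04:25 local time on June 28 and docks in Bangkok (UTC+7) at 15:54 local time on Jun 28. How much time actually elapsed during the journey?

Departure in UTC: 04:25 − 10:30 = 17:55 on Jun 27.
Arrival in UTC: 15:54 − 7:00 = 08:54 on Jun 28.
Elapsed = 08:54 − 17:55 (+1 day) = 14 hours 59 minutes.

14 hours 59 minutes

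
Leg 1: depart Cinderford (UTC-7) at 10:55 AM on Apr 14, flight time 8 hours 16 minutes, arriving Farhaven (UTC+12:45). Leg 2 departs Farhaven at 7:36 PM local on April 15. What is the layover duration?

Convert departure to UTC: 10:55 AM + 7:00 = 5:55 PM UTC on Apr 14.
Add 8 hours 16 minutes flight time → 2:11 AM UTC (Apr 15).
Farhaven is UTC+12:45, so local arrival = 2:11 AM + 12:45 = 2:56 PM on Apr 15.
Layover = 7:36 PM − 2:56 PM = 4 hours 40 minutes.

4 hours 40 minutes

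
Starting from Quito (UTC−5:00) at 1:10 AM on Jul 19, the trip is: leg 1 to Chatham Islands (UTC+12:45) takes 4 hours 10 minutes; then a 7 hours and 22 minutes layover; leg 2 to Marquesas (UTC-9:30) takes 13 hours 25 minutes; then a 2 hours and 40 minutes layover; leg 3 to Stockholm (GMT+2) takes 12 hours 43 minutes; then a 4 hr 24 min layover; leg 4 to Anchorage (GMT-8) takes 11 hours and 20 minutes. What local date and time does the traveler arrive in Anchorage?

6:14 AM on Jul 21

Convert departure to UTC: 1:10 AM + 5:00 = 6:10 AM UTC on Jul 19.
Add 4 hours 10 minutes leg 1 → 10:20 AM UTC.
Add 7 hours 22 minutes layover in Chatham Islands → 5:42 PM UTC.
Add 13 hours 25 minutes leg 2 → 7:07 AM UTC (Jul 20).
Add 2 hours 40 minutes layover in Marquesas → 9:47 AM UTC.
Add 12 hours and 43 minutes leg 3 → 10:30 PM UTC.
Add 4 hours 24 minutes layover in Stockholm → 2:54 AM UTC (Jul 21).
Add 11 hours 20 minutes leg 4 → 2:14 PM UTC.
Anchorage is UTC−8:00, so local arrival = 2:14 PM − 8:00 = 6:14 AM on Jul 21.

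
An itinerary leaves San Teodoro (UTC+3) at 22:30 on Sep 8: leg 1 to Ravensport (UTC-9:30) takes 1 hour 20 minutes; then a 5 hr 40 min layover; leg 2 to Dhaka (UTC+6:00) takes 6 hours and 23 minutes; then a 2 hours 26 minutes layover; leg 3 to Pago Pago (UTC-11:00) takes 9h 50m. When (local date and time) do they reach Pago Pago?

Convert departure to UTC: 22:30 − 3:00 = 19:30 UTC on Sep 8.
Add 1 hour and 20 minutes leg 1 → 20:50 UTC.
Add 5 hours and 40 minutes layover in Ravensport → 02:30 UTC (Sep 9).
Add 6 hours and 23 minutes leg 2 → 08:53 UTC.
Add 2 hours 26 minutes layover in Dhaka → 11:19 UTC.
Add 9 hours 50 minutes leg 3 → 21:09 UTC.
Pago Pago is UTC−11:00, so local arrival = 21:09 − 11:00 = 10:09 on Sep 9.

10:09 on September 9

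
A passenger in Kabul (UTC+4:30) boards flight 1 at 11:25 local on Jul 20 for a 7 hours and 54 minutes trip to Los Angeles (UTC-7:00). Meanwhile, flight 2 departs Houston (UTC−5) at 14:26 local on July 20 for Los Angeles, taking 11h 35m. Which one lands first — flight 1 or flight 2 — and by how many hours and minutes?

Flight 1 in UTC: 11:25 − 4:30 = 06:55 on Jul 20.
+7 hours 54 minutes → arrive 14:49 UTC on Jul 20.
Flight 2 in UTC: 14:26 + 5:00 = 19:26 on Jul 20.
+11 hours 35 minutes → arrive 07:01 UTC on Jul 21.
Flight 1 lands earlier by 16 hours 12 minutes.

the first, by 16 hours 12 minutes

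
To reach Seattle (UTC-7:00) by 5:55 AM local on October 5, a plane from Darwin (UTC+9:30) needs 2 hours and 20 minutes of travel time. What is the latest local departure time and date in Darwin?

8:05 PM on Oct 5

Target arrival in UTC: 5:55 AM + 7:00 = 12:55 PM on Oct 5.
Subtract 2 hours 20 minutes → departure 10:35 AM UTC on Oct 5.
Darwin is UTC+9:30: 10:35 AM + 9:30 = 8:05 PM on Oct 5.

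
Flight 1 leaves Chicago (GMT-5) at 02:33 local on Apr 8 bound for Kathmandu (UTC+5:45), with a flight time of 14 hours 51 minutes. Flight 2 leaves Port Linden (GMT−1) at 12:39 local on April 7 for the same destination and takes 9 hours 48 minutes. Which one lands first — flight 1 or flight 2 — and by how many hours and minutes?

Flight 1 in UTC: 02:33 + 5:00 = 07:33 on Apr 8.
+14 hours and 51 minutes → arrive 22:24 UTC on Apr 8.
Flight 2 in UTC: 12:39 + 1:00 = 13:39 on Apr 7.
+9 hours and 48 minutes → arrive 23:27 UTC on Apr 7.
Flight 2 lands earlier by 22 hours 57 minutes.

the second, by 22 hours 57 minutes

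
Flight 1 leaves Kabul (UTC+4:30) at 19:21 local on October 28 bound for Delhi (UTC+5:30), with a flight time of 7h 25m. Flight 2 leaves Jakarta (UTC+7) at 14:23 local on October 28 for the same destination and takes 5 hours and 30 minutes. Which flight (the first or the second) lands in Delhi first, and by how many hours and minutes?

Flight 1 in UTC: 19:21 − 4:30 = 14:51 on Oct 28.
+7 hours 25 minutes → arrive 22:16 UTC on Oct 28.
Flight 2 in UTC: 14:23 − 7:00 = 07:23 on Oct 28.
+5 hours and 30 minutes → arrive 12:53 UTC on Oct 28.
Flight 2 lands earlier by 9 hours 23 minutes.

the second, by 9 hours 23 minutes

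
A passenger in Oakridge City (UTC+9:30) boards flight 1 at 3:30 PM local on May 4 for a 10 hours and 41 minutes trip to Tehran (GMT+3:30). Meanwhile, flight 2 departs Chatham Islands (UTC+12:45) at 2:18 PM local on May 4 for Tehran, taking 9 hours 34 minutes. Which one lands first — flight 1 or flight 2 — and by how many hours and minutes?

the second, by 5 hours 34 minutes

Flight 1 in UTC: 3:30 PM − 9:30 = 6:00 AM on May 4.
+10 hours 41 minutes → arrive 4:41 PM UTC on May 4.
Flight 2 in UTC: 2:18 PM − 12:45 = 1:33 AM on May 4.
+9 hours 34 minutes → arrive 11:07 AM UTC on May 4.
Flight 2 lands earlier by 5 hours 34 minutes.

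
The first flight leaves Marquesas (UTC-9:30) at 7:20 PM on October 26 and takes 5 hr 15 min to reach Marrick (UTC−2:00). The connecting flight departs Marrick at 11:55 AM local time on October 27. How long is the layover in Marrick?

3 hours 50 minutes

Convert departure to UTC: 7:20 PM + 9:30 = 4:50 AM UTC on Oct 27.
Add 5 hours 15 minutes flight time → 10:05 AM UTC.
Marrick is UTC−2:00, so local arrival = 10:05 AM − 2:00 = 8:05 AM on Oct 27.
Layover = 11:55 AM − 8:05 AM = 3 hours 50 minutes.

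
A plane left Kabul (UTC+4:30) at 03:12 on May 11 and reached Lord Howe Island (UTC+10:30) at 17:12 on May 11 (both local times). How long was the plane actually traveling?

8 hours

Lord Howe Island is 6:00 ahead of Kabul.
Clock-face elapsed time (ignoring zones) is 14 hours.
Actual elapsed = 14 hours − 6:00 = 8 hours.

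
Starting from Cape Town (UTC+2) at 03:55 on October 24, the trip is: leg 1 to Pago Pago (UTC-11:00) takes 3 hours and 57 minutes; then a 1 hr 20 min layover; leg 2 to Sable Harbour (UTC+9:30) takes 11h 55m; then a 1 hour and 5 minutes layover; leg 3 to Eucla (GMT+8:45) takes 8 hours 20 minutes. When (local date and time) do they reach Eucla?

13:17 on Oct 25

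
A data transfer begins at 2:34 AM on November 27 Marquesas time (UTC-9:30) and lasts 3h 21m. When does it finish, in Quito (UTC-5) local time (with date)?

Quito is 4:30 ahead of Marquesas.
After 3 hours 21 minutes it is 5:55 AM in Marquesas.
Shift by the zone difference: 5:55 AM + 4:30 = 10:25 AM on Nov 27 in Quito.

10:25 AM on November 27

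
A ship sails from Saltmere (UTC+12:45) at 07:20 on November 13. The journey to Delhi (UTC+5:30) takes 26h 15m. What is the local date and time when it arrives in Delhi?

Convert departure to UTC: 07:20 − 12:45 = 18:35 UTC on Nov 12.
Add 26 hours 15 minutes travel time → 20:50 UTC (Nov 13).
Delhi is UTC+5:30, so local arrival = 20:50 + 5:30 = 02:20 on Nov 14.

02:20 on November 14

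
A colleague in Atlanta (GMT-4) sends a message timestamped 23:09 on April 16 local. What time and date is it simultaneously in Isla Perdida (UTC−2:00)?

01:09 on Apr 17

In UTC: 23:09 + 4:00 = 03:09 on Apr 17.
Isla Perdida is UTC−2:00: 03:09 − 2:00 = 01:09 on Apr 17.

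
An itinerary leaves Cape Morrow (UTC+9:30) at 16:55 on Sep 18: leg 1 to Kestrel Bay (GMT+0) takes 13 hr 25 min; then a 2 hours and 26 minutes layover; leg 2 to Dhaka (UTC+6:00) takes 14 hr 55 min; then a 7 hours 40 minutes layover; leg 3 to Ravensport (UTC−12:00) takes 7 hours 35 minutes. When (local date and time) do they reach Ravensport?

Convert departure to UTC: 16:55 − 9:30 = 07:25 UTC on Sep 18.
Add 13 hours 25 minutes leg 1 → 20:50 UTC.
Add 2 hours 26 minutes layover in Kestrel Bay → 23:16 UTC.
Add 14 hours and 55 minutes leg 2 → 14:11 UTC (Sep 19).
Add 7 hours and 40 minutes layover in Dhaka → 21:51 UTC.
Add 7 hours and 35 minutes leg 3 → 05:26 UTC (Sep 20).
Ravensport is UTC−12:00, so local arrival = 05:26 − 12:00 = 17:26 on Sep 19.

17:26 on September 19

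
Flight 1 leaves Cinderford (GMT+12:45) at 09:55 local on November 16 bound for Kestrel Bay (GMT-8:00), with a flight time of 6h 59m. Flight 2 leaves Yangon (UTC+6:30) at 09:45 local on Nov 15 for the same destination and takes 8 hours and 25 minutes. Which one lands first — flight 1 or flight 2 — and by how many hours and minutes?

Flight 1 in UTC: 09:55 − 12:45 = 21:10 on Nov 15.
+6 hours 59 minutes → arrive 04:09 UTC on Nov 16.
Flight 2 in UTC: 09:45 − 6:30 = 03:15 on Nov 15.
+8 hours and 25 minutes → arrive 11:40 UTC on Nov 15.
Flight 2 lands earlier by 16 hours 29 minutes.

the second, by 16 hours 29 minutes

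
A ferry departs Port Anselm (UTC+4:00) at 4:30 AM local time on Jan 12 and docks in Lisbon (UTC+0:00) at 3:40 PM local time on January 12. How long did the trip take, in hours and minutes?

15 hours 10 minutes

Departure in UTC: 4:30 AM − 4:00 = 12:30 AM on Jan 12.
Arrival is already UTC: 3:40 PM on Jan 12.
Elapsed = 3:40 PM − 12:30 AM = 15 hours 10 minutes.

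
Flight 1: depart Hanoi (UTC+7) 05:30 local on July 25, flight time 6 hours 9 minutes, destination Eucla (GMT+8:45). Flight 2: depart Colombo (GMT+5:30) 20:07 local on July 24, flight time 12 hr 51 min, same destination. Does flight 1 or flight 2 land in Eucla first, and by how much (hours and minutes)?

Flight 1 in UTC: 05:30 − 7:00 = 22:30 on Jul 24.
+6 hours 9 minutes → arrive 04:39 UTC on Jul 25.
Flight 2 in UTC: 20:07 − 5:30 = 14:37 on Jul 24.
+12 hours 51 minutes → arrive 03:28 UTC on Jul 25.
Flight 2 lands earlier by 1 hour 11 minutes.

the second, by 1 hour 11 minutes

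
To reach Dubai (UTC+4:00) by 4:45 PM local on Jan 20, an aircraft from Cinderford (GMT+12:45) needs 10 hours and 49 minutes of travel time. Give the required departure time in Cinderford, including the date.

Target arrival in UTC: 4:45 PM − 4:00 = 12:45 PM on Jan 20.
Subtract 10 hours and 49 minutes → departure 1:56 AM UTC on Jan 20.
Cinderford is UTC+12:45: 1:56 AM + 12:45 = 2:41 PM on Jan 20.

2:41 PM on Jan 20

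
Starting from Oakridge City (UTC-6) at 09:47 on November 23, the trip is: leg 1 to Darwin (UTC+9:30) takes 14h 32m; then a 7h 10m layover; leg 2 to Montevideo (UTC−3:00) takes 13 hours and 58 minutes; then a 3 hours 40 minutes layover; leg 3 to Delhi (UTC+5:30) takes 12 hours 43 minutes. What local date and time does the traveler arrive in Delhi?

01:20 on November 26

Convert departure to UTC: 09:47 + 6:00 = 15:47 UTC on Nov 23.
Add 14 hours 32 minutes leg 1 → 06:19 UTC (Nov 24).
Add 7 hours 10 minutes layover in Darwin → 13:29 UTC.
Add 13 hours 58 minutes leg 2 → 03:27 UTC (Nov 25).
Add 3 hours and 40 minutes layover in Montevideo → 07:07 UTC.
Add 12 hours and 43 minutes leg 3 → 19:50 UTC.
Delhi is UTC+5:30, so local arrival = 19:50 + 5:30 = 01:20 on Nov 26.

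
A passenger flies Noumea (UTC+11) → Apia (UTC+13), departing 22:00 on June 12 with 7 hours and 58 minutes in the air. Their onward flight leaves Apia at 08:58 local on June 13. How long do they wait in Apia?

Convert departure to UTC: 22:00 − 11:00 = 11:00 UTC on Jun 12.
Add 7 hours 58 minutes flight time → 18:58 UTC.
Apia is UTC+13:00, so local arrival = 18:58 + 13:00 = 07:58 on Jun 13.
Layover = 08:58 − 07:58 = 1 hour.

1 hour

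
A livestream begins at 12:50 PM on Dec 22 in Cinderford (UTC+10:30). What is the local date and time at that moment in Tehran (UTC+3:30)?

In UTC: 12:50 PM − 10:30 = 2:20 AM on Dec 22.
Tehran is UTC+3:30: 2:20 AM + 3:30 = 5:50 AM on Dec 22.

5:50 AM on Dec 22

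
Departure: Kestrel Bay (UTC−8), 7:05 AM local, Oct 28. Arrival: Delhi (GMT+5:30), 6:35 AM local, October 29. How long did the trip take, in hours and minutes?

10 hours

Departure in UTC: 7:05 AM + 8:00 = 3:05 PM on Oct 28.
Arrival in UTC: 6:35 AM − 5:30 = 1:05 AM on Oct 29.
Elapsed = 1:05 AM − 3:05 PM (+1 day) = 10 hours.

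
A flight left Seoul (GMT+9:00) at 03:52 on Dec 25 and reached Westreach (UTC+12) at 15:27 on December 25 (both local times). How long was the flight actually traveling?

Westreach is 3:00 ahead of Seoul.
Clock-face elapsed time (ignoring zones) is 11 hours 35 minutes.
Actual elapsed = 11 hours 35 minutes − 3:00 = 8 hours 35 minutes.

8 hours 35 minutes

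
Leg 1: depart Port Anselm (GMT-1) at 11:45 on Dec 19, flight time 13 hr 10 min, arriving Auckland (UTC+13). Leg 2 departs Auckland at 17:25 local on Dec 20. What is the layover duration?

Convert departure to UTC: 11:45 + 1:00 = 12:45 UTC on Dec 19.
Add 13 hours 10 minutes flight time → 01:55 UTC (Dec 20).
Auckland is UTC+13:00, so local arrival = 01:55 + 13:00 = 14:55 on Dec 20.
Layover = 17:25 − 14:55 = 2 hours 30 minutes.

2 hours 30 minutes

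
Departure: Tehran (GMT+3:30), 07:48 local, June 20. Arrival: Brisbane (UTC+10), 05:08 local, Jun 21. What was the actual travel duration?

Brisbane is 6:30 ahead of Tehran.
Clock-face elapsed time (ignoring zones) is 21 hours 20 minutes.
Actual elapsed = 21 hours 20 minutes − 6:30 = 14 hours 50 minutes.

14 hours 50 minutes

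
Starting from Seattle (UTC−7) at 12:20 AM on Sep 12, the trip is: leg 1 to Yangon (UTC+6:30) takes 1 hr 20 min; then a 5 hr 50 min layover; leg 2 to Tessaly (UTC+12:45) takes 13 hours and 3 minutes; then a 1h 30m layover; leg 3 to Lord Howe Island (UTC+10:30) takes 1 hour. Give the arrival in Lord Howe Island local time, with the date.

Convert departure to UTC: 12:20 AM + 7:00 = 7:20 AM UTC on Sep 12.
Add 1 hour 20 minutes leg 1 → 8:40 AM UTC.
Add 5 hours 50 minutes layover in Yangon → 2:30 PM UTC.
Add 13 hours 3 minutes leg 2 → 3:33 AM UTC (Sep 13).
Add 1 hour and 30 minutes layover in Tessaly → 5:03 AM UTC.
Add 1 hour leg 3 → 6:03 AM UTC.
Lord Howe Island is UTC+10:30, so local arrival = 6:03 AM + 10:30 = 4:33 PM on Sep 13.

4:33 PM on September 13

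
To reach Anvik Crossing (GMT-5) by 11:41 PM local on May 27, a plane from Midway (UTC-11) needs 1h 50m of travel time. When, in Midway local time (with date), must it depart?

Target arrival in UTC: 11:41 PM + 5:00 = 4:41 AM on May 28.
Subtract 1 hour 50 minutes → departure 2:51 AM UTC on May 28.
Midway is UTC−11:00: 2:51 AM − 11:00 = 3:51 PM on May 27.

3:51 PM on May 27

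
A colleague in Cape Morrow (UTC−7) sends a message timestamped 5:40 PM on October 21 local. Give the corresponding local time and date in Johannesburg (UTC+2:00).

2:40 AM on October 22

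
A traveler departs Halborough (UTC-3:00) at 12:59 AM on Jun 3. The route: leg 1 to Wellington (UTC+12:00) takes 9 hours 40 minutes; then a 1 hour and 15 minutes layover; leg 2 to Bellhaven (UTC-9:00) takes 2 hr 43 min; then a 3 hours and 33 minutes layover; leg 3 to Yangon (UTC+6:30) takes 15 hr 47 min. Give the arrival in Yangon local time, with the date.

7:27 PM on Jun 4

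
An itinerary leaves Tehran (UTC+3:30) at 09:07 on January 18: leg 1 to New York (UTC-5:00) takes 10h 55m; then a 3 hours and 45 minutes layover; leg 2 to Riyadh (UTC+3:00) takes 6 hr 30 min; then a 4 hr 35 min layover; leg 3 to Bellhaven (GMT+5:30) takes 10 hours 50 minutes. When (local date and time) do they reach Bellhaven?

Convert departure to UTC: 09:07 − 3:30 = 05:37 UTC on Jan 18.
Add 10 hours 55 minutes leg 1 → 16:32 UTC.
Add 3 hours 45 minutes layover in New York → 20:17 UTC.
Add 6 hours and 30 minutes leg 2 → 02:47 UTC (Jan 19).
Add 4 hours and 35 minutes layover in Riyadh → 07:22 UTC.
Add 10 hours and 50 minutes leg 3 → 18:12 UTC.
Bellhaven is UTC+5:30, so local arrival = 18:12 + 5:30 = 23:42 on Jan 19.

23:42 on Jan 19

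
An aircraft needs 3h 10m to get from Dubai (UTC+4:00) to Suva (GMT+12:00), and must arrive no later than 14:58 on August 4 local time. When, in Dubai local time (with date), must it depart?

Target arrival in UTC: 14:58 − 12:00 = 02:58 on Aug 4.
Subtract 3 hours 10 minutes → departure 23:48 UTC on Aug 3.
Dubai is UTC+4:00: 23:48 + 4:00 = 03:48 on Aug 4.

03:48 on August 4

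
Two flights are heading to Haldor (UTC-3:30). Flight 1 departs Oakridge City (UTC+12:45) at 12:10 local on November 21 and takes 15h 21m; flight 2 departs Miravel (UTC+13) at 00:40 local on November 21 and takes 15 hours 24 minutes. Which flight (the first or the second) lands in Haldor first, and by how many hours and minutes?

the second, by 11 hours 42 minutes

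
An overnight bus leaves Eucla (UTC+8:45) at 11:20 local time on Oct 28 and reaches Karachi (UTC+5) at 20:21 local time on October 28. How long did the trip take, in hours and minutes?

12 hours 46 minutes

Departure in UTC: 11:20 − 8:45 = 02:35 on Oct 28.
Arrival in UTC: 20:21 − 5:00 = 15:21 on Oct 28.
Elapsed = 15:21 − 02:35 = 12 hours 46 minutes.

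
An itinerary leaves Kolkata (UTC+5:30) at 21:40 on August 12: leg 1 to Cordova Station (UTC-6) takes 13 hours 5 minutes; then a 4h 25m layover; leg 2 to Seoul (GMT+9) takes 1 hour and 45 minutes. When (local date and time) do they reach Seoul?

Convert departure to UTC: 21:40 − 5:30 = 16:10 UTC on Aug 12.
Add 13 hours 5 minutes leg 1 → 05:15 UTC (Aug 13).
Add 4 hours and 25 minutes layover in Cordova Station → 09:40 UTC.
Add 1 hour 45 minutes leg 2 → 11:25 UTC.
Seoul is UTC+9:00, so local arrival = 11:25 + 9:00 = 20:25 on Aug 13.

20:25 on August 13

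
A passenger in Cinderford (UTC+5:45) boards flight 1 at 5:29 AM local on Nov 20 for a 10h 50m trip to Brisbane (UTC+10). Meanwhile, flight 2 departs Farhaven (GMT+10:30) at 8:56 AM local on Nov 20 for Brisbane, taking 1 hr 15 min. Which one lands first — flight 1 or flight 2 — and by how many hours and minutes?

the second, by 10 hours 53 minutes

Flight 1 in UTC: 5:29 AM − 5:45 = 11:44 PM on Nov 19.
+10 hours 50 minutes → arrive 10:34 AM UTC on Nov 20.
Flight 2 in UTC: 8:56 AM − 10:30 = 10:26 PM on Nov 19.
+1 hour and 15 minutes → arrive 11:41 PM UTC on Nov 19.
Flight 2 lands earlier by 10 hours 53 minutes.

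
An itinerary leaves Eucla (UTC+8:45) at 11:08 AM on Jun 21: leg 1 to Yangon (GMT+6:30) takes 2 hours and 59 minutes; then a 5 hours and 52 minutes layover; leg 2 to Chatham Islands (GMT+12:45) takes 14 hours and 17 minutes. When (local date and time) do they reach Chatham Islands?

2:16 PM on June 22

Convert departure to UTC: 11:08 AM − 8:45 = 2:23 AM UTC on Jun 21.
Add 2 hours and 59 minutes leg 1 → 5:22 AM UTC.
Add 5 hours and 52 minutes layover in Yangon → 11:14 AM UTC.
Add 14 hours and 17 minutes leg 2 → 1:31 AM UTC (Jun 22).
Chatham Islands is UTC+12:45, so local arrival = 1:31 AM + 12:45 = 2:16 PM on Jun 22.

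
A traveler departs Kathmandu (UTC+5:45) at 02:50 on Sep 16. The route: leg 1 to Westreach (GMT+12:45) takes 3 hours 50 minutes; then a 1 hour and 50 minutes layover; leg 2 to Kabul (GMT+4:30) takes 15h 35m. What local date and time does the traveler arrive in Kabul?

22:50 on Sep 16

Convert departure to UTC: 02:50 − 5:45 = 21:05 UTC on Sep 15.
Add 3 hours 50 minutes leg 1 → 00:55 UTC (Sep 16).
Add 1 hour 50 minutes layover in Westreach → 02:45 UTC.
Add 15 hours and 35 minutes leg 2 → 18:20 UTC.
Kabul is UTC+4:30, so local arrival = 18:20 + 4:30 = 22:50 on Sep 16.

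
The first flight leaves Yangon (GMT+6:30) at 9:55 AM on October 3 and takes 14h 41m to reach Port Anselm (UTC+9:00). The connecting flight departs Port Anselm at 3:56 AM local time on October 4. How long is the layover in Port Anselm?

50 minutes

Convert departure to UTC: 9:55 AM − 6:30 = 3:25 AM UTC on Oct 3.
Add 14 hours and 41 minutes flight time → 6:06 PM UTC.
Port Anselm is UTC+9:00, so local arrival = 6:06 PM + 9:00 = 3:06 AM on Oct 4.
Layover = 3:56 AM − 3:06 AM = 50 minutes.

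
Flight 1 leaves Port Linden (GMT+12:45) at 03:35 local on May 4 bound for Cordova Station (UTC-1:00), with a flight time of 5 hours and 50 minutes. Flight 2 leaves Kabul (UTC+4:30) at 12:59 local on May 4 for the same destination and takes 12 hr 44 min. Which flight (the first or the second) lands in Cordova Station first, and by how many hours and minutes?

the first, by 24 hours 33 minutes

Flight 1 in UTC: 03:35 − 12:45 = 14:50 on May 3.
+5 hours 50 minutes → arrive 20:40 UTC on May 3.
Flight 2 in UTC: 12:59 − 4:30 = 08:29 on May 4.
+12 hours 44 minutes → arrive 21:13 UTC on May 4.
Flight 1 lands earlier by 24 hours 33 minutes.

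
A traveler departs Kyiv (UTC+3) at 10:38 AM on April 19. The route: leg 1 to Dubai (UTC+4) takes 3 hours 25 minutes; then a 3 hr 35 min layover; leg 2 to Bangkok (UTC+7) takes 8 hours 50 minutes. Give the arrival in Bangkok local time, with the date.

6:28 AM on April 20

Convert departure to UTC: 10:38 AM − 3:00 = 7:38 AM UTC on Apr 19.
Add 3 hours 25 minutes leg 1 → 11:03 AM UTC.
Add 3 hours and 35 minutes layover in Dubai → 2:38 PM UTC.
Add 8 hours and 50 minutes leg 2 → 11:28 PM UTC.
Bangkok is UTC+7:00, so local arrival = 11:28 PM + 7:00 = 6:28 AM on Apr 20.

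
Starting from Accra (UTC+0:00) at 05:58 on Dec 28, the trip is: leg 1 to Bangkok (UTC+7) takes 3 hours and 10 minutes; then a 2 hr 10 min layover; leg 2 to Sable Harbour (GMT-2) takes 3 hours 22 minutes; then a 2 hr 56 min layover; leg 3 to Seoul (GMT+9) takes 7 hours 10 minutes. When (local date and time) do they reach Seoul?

09:46 on December 29

Accra is at UTC+0, so departure is already 05:58 UTC on Dec 28.
Add 3 hours 10 minutes leg 1 → 09:08 UTC.
Add 2 hours and 10 minutes layover in Bangkok → 11:18 UTC.
Add 3 hours and 22 minutes leg 2 → 14:40 UTC.
Add 2 hours and 56 minutes layover in Sable Harbour → 17:36 UTC.
Add 7 hours and 10 minutes leg 3 → 00:46 UTC (Dec 29).
Seoul is UTC+9:00, so local arrival = 00:46 + 9:00 = 09:46 on Dec 29.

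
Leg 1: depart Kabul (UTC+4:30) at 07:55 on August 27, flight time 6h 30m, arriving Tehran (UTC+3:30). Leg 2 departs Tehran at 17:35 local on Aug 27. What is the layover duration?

Convert departure to UTC: 07:55 − 4:30 = 03:25 UTC on Aug 27.
Add 6 hours 30 minutes flight time → 09:55 UTC.
Tehran is UTC+3:30, so local arrival = 09:55 + 3:30 = 13:25 on Aug 27.
Layover = 17:35 − 13:25 = 4 hours 10 minutes.

4 hours 10 minutes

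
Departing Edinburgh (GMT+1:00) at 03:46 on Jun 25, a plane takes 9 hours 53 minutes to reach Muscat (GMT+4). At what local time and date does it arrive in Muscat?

16:39 on Jun 25

Convert departure to UTC: 03:46 − 1:00 = 02:46 UTC on Jun 25.
Add 9 hours 53 minutes travel time → 12:39 UTC.
Muscat is UTC+4:00, so local arrival = 12:39 + 4:00 = 16:39 on Jun 25.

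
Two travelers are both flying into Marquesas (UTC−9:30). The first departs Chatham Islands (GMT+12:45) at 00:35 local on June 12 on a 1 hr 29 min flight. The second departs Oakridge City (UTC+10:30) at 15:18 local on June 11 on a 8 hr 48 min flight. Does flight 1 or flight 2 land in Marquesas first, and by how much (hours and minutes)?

Flight 1 in UTC: 00:35 − 12:45 = 11:50 on Jun 11.
+1 hour 29 minutes → arrive 13:19 UTC on Jun 11.
Flight 2 in UTC: 15:18 − 10:30 = 04:48 on Jun 11.
+8 hours and 48 minutes → arrive 13:36 UTC on Jun 11.
Flight 1 lands earlier by 17 minutes.

the first, by 17 minutes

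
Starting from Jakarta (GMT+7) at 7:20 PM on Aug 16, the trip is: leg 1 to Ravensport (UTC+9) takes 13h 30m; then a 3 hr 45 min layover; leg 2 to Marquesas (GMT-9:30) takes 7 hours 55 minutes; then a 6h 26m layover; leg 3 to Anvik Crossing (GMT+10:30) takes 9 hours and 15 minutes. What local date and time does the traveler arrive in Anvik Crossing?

3:41 PM on August 18

Convert departure to UTC: 7:20 PM − 7:00 = 12:20 PM UTC on Aug 16.
Add 13 hours 30 minutes leg 1 → 1:50 AM UTC (Aug 17).
Add 3 hours and 45 minutes layover in Ravensport → 5:35 AM UTC.
Add 7 hours 55 minutes leg 2 → 1:30 PM UTC.
Add 6 hours and 26 minutes layover in Marquesas → 7:56 PM UTC.
Add 9 hours 15 minutes leg 3 → 5:11 AM UTC (Aug 18).
Anvik Crossing is UTC+10:30, so local arrival = 5:11 AM + 10:30 = 3:41 PM on Aug 18.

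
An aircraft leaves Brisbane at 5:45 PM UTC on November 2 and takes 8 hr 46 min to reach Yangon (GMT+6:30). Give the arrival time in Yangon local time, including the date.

9:01 AM on November 3

Departure is given in UTC: 5:45 PM on Nov 2.
Add 8 hours 46 minutes → 2:31 AM UTC (Nov 3).
Yangon is UTC+6:30: 2:31 AM + 6:30 = 9:01 AM on Nov 3.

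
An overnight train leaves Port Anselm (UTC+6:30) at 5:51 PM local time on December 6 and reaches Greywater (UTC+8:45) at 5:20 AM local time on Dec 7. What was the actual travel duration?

9 hours 14 minutes

Departure in UTC: 5:51 PM − 6:30 = 11:21 AM on Dec 6.
Arrival in UTC: 5:20 AM − 8:45 = 8:35 PM on Dec 6.
Elapsed = 8:35 PM − 11:21 AM = 9 hours 14 minutes.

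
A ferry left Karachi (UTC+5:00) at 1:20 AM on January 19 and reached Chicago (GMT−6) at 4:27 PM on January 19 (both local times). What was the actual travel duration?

Departure in UTC: 1:20 AM − 5:00 = 8:20 PM on Jan 18.
Arrival in UTC: 4:27 PM + 6:00 = 10:27 PM on Jan 19.
Elapsed = 10:27 PM − 8:20 PM (+1 day) = 26 hours 7 minutes.

26 hours 7 minutes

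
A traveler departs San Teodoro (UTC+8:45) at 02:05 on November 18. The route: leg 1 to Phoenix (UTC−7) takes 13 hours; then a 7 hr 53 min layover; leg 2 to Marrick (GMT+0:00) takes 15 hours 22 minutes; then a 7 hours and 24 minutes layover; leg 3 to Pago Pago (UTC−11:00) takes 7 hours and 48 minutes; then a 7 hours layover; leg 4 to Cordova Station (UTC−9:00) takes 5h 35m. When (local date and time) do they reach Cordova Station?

Convert departure to UTC: 02:05 − 8:45 = 17:20 UTC on Nov 17.
Add 13 hours leg 1 → 06:20 UTC (Nov 18).
Add 7 hours 53 minutes layover in Phoenix → 14:13 UTC.
Add 15 hours 22 minutes leg 2 → 05:35 UTC (Nov 19).
Add 7 hours 24 minutes layover in Marrick → 12:59 UTC.
Add 7 hours 48 minutes leg 3 → 20:47 UTC.
Add 7 hours layover in Pago Pago → 03:47 UTC (Nov 20).
Add 5 hours and 35 minutes leg 4 → 09:22 UTC.
Cordova Station is UTC−9:00, so local arrival = 09:22 − 9:00 = 00:22 on Nov 20.

00:22 on Nov 20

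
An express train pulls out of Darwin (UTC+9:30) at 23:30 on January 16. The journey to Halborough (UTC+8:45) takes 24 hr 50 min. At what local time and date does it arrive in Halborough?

23:35 on January 17

Halborough is 0:45 behind Darwin.
After 24 hours 50 minutes it is 00:20 (Jan 18) in Darwin.
Shift by the zone difference: 00:20 − 0:45 = 23:35 on Jan 17 in Halborough.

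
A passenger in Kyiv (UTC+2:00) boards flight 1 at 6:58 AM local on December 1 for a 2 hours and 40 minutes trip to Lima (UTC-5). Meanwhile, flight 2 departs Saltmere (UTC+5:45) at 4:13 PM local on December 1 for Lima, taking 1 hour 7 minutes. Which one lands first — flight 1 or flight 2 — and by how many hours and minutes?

Flight 1 in UTC: 6:58 AM − 2:00 = 4:58 AM on Dec 1.
+2 hours 40 minutes → arrive 7:38 AM UTC on Dec 1.
Flight 2 in UTC: 4:13 PM − 5:45 = 10:28 AM on Dec 1.
+1 hour and 7 minutes → arrive 11:35 AM UTC on Dec 1.
Flight 1 lands earlier by 3 hours 57 minutes.

the first, by 3 hours 57 minutes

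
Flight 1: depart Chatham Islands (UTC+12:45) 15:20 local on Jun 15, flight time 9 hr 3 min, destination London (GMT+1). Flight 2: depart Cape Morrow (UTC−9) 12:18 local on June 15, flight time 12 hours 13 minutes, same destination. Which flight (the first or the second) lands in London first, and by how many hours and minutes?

the first, by 21 hours 53 minutes

Flight 1 in UTC: 15:20 − 12:45 = 02:35 on Jun 15.
+9 hours and 3 minutes → arrive 11:38 UTC on Jun 15.
Flight 2 in UTC: 12:18 + 9:00 = 21:18 on Jun 15.
+12 hours 13 minutes → arrive 09:31 UTC on Jun 16.
Flight 1 lands earlier by 21 hours 53 minutes.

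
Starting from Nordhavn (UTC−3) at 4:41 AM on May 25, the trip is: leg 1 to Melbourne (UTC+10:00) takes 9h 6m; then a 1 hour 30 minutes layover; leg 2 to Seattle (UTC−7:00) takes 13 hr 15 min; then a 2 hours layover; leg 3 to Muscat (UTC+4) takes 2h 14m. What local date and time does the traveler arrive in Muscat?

3:46 PM on May 26

Convert departure to UTC: 4:41 AM + 3:00 = 7:41 AM UTC on May 25.
Add 9 hours and 6 minutes leg 1 → 4:47 PM UTC.
Add 1 hour and 30 minutes layover in Melbourne → 6:17 PM UTC.
Add 13 hours and 15 minutes leg 2 → 7:32 AM UTC (May 26).
Add 2 hours layover in Seattle → 9:32 AM UTC.
Add 2 hours 14 minutes leg 3 → 11:46 AM UTC.
Muscat is UTC+4:00, so local arrival = 11:46 AM + 4:00 = 3:46 PM on May 26.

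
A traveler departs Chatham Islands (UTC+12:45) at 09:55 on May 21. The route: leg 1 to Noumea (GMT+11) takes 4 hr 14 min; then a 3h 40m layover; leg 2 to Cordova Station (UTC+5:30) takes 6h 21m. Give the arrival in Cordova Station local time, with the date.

16:55 on May 21

Convert departure to UTC: 09:55 − 12:45 = 21:10 UTC on May 20.
Add 4 hours 14 minutes leg 1 → 01:24 UTC (May 21).
Add 3 hours 40 minutes layover in Noumea → 05:04 UTC.
Add 6 hours 21 minutes leg 2 → 11:25 UTC.
Cordova Station is UTC+5:30, so local arrival = 11:25 + 5:30 = 16:55 on May 21.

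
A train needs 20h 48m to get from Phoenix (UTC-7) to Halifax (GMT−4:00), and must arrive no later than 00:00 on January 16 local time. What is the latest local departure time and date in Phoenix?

Target arrival in UTC: 00:00 + 4:00 = 04:00 on Jan 16.
Subtract 20 hours 48 minutes → departure 07:12 UTC on Jan 15.
Phoenix is UTC−7:00: 07:12 − 7:00 = 00:12 on Jan 15.

00:12 on January 15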